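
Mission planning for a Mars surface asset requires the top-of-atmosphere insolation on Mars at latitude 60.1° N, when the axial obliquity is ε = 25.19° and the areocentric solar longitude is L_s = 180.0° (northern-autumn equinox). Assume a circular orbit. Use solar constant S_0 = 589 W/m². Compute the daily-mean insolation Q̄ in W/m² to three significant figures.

sin δ = sin 25.19° × sin 180.0° = 0.00000, so δ = +0.000°.
cos h₀ = −tan(+60.1°) tan(+0.000°) = -0.0000, h₀ = 1.5708 rad.
Bracket: h₀ sin ϕ sin δ + cos ϕ cos δ sin h₀ = 1.5708×0.86690×0.00000 + 0.49849×1.00000×1.00000 = 0.000000 + 0.498490 = 0.498490.
Q̄ = (S_0/π) × [bracket] = (589/π) × 0.498490 = 93.46 W/m².

Q̄ ≈ 93.5 W/m²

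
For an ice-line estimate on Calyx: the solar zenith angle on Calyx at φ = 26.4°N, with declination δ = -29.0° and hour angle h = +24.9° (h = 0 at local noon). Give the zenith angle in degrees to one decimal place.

θ_z = 60.3°

cos θ_z = sin φ sin δ + cos φ cos δ cos h = -0.215563 + 0.710585 = 0.495022.
θ_z = arccos(0.495022) = 60.3°.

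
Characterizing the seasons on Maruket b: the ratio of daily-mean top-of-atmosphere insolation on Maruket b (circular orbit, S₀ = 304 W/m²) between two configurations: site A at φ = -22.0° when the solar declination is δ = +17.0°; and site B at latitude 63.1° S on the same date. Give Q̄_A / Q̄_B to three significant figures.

Q̄_A / Q̄_B ≈ 6.91

— Configuration A (φ=-22.0°):
cos H₀ = −tan(-22.0°) tan(+17.000°) = 0.1235, H₀ = 1.4470 rad.
Bracket: H₀ sin φ sin δ + cos φ cos δ sin H₀ = 1.4470×-0.37461×0.29237 + 0.92718×0.95630×0.99234 = -0.158482 + 0.879870 = 0.721388.
Q̄ = (S₀/π) × [bracket] = (304/π) × 0.721388 = 69.806 W/m².
— Configuration B (φ=-63.1°):
cos H₀ = −tan(-63.1°) tan(+17.000°) = 0.6026, H₀ = 0.9240 rad.
Bracket: H₀ sin φ sin δ + cos φ cos δ sin H₀ = 0.9240×-0.89180×0.29237 + 0.45243×0.95630×0.79802 = -0.240920 + 0.345270 = 0.104350.
Q̄ = (S₀/π) × [bracket] = (304/π) × 0.104350 = 10.098 W/m².
Ratio Q̄_A / Q̄_B = 69.806 / 10.098 = 6.913.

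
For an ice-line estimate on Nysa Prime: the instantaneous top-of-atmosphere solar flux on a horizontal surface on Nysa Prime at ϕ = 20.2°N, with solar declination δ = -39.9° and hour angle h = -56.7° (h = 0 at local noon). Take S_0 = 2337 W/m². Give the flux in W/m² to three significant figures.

cos θ_z = sin ϕ sin δ + cos ϕ cos δ cos h = -0.221491 + 0.395285 = 0.173794.
Flux = S_0 · cos θ_z = 2337 × 0.173794 = 406.2 W/m².

406 W/m²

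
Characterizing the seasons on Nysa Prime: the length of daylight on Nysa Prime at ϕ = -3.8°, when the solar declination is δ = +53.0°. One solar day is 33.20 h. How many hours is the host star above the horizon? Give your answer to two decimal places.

15.67 h

cos h₀ = −tan ϕ · tan δ = −tan(-3.8°) × tan(+53.000°) = 0.0881, so h₀ = 1.4825 rad = 84.94°.
Daylight = 2h₀/(2π) × 33.20 h = (1.4825/π) × 33.20 = 15.67 h.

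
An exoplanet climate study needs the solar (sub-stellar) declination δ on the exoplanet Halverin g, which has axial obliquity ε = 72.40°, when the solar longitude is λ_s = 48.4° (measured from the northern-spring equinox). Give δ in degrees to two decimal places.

sin δ = sin ε · sin λ_s = sin 72.40° × sin 48.4° = 0.712794.
δ = arcsin(0.712794) = +45.46°.

δ = +45.46°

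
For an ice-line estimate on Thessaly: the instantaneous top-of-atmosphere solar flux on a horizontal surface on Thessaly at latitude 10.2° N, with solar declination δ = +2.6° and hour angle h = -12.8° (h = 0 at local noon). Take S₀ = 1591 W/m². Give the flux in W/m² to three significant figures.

1.54e+03 W/m²

cos θ_z = sin φ sin δ + cos φ cos δ cos h = 0.008033 + 0.958750 = 0.966783.
Flux = S₀ · cos θ_z = 1591 × 0.966783 = 1538 W/m².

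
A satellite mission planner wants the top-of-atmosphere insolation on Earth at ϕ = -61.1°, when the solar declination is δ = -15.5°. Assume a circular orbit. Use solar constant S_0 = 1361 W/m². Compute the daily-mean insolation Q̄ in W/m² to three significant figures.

Q̄ ≈ 387 W/m²

cos h₀ = −tan(-61.1°) tan(-15.500°) = -0.5024, h₀ = 2.0971 rad.
Bracket: h₀ sin ϕ sin δ + cos ϕ cos δ sin h₀ = 2.0971×-0.87546×-0.26724 + 0.48328×0.96363×0.86465 = 0.490633 + 0.402670 = 0.893303.
Q̄ = (S_0/π) × [bracket] = (1361/π) × 0.893303 = 387.0 W/m².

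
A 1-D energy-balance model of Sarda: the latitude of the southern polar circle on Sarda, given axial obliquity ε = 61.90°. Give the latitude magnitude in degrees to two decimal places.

28.10°

The polar circle is the lowest latitude that experiences at least one full rotation of continuous darkness at the northern-summer solstice; it lies at |ϕ| = 90° − ε = 90° − 61.90° = 28.10°.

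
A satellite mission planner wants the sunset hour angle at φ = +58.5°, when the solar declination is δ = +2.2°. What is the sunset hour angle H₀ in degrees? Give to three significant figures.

H₀ = 93.6°

cos H₀ = −tan φ · tan δ = −tan(+58.5°) × tan(+2.200°) = -0.0627, so H₀ = 1.6335 rad = 93.59°.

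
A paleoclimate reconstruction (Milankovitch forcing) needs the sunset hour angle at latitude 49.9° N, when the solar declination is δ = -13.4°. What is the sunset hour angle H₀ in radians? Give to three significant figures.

cos H₀ = −tan φ · tan δ = −tan(+49.9°) × tan(-13.400°) = 0.2829, so H₀ = 1.2840 rad = 73.57°.

H₀ = 1.28 rad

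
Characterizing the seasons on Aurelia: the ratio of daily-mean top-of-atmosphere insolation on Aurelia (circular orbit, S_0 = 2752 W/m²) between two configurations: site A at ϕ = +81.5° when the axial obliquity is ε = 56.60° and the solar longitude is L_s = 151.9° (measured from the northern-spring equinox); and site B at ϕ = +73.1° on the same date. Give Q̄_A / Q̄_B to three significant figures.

Q̄_A / Q̄_B ≈ 1.03

— Configuration A (ϕ=+81.5°):
Solar declination: sin δ = sin ε · sin L_s = sin 56.60° × sin 151.9° = 0.39322, so δ = +23.155°.
cos h₀ = −tan(+81.5°) tan(+23.155°) = -2.8616 ≤ −1 ⇒ polar day, h₀ = π.
Bracket: h₀ sin ϕ sin δ + cos ϕ cos δ sin h₀ = 3.1416×0.98902×0.39322 + 0.14781×0.91944×0.00000 = 1.221776 + 0.000000 = 1.221776.
Q̄ = (S_0/π) × [bracket] = (2752/π) × 1.221776 = 1070.3 W/m².
— Configuration B (ϕ=+73.1°):
cos h₀ = −tan(+73.1°) tan(+23.155°) = -1.4076 ≤ −1 ⇒ polar day, h₀ = π.
Bracket: h₀ sin ϕ sin δ + cos ϕ cos δ sin h₀ = 3.1416×0.95681×0.39322 + 0.29070×0.91944×0.00000 = 1.181986 + 0.000000 = 1.181986.
Q̄ = (S_0/π) × [bracket] = (2752/π) × 1.181986 = 1035.4 W/m².
Ratio Q̄_A / Q̄_B = 1070.3 / 1035.4 = 1.034.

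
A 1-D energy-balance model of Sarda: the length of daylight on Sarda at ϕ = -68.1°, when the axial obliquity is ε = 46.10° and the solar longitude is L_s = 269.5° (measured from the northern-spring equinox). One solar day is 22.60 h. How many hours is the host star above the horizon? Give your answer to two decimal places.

22.60 h

Solar declination: sin δ = sin ε · sin L_s = sin 46.10° × sin 269.5° = -0.72052, so δ = -46.098°.
Sunrise equation: cos h₀ = −tan ϕ · tan δ = -2.5848 ≤ −1, so the host star never sets (polar day) and h₀ = π.
Daylight = 2h₀/(2π) × 22.60 h = (3.1416/π) × 22.60 = 22.60 h.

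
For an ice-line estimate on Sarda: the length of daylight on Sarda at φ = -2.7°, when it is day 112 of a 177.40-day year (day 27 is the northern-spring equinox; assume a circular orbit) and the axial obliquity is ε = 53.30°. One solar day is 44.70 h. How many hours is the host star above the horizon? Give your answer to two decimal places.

Solar longitude: λ_s = 360° × (112 − 27)/177.40 = 172.492°.
sin δ = sin 53.30° × sin 172.492° = 0.10477, so δ = +6.014°.
cos H₀ = −tan φ · tan δ = −tan(-2.7°) × tan(+6.014°) = 0.0050, so H₀ = 1.5658 rad = 89.72°.
Daylight = 2H₀/(2π) × 44.70 h = (1.5658/π) × 44.70 = 22.28 h.

22.28 h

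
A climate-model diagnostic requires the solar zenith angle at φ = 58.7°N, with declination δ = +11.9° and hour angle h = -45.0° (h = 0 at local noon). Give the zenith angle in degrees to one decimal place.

cos θ_z = sin φ sin δ + cos φ cos δ cos h = 0.176193 + 0.359461 = 0.535654.
θ_z = arccos(0.535654) = 57.6°.

θ_z = 57.6°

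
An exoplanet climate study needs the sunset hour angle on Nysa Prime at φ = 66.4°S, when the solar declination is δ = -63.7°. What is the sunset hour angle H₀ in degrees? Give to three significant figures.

Sunrise equation: cos H₀ = −tan φ · tan δ = -4.6313 ≤ −1, so the host star never sets (polar day) and H₀ = π.

H₀ = 180°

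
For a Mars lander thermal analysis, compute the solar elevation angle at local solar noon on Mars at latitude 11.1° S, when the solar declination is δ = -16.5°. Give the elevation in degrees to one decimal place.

At local noon the hour angle is zero, so the zenith angle equals |φ − δ| = |-11.1° − (-16.500°)| = 5.400°.
Elevation = 90° − 5.400° = 84.6°.

84.6°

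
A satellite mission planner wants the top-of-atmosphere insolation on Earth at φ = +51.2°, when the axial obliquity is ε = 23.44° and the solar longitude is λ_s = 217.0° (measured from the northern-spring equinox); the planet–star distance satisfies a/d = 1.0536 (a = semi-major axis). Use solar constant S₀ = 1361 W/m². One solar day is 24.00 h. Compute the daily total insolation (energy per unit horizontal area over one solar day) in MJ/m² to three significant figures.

14.3 MJ/m²

Solar declination: sin δ = sin ε · sin λ_s = sin 23.44° × sin 217.0° = -0.23940, so δ = -13.851°.
cos H₀ = −tan(+51.2°) tan(-13.851°) = 0.3067, H₀ = 1.2591 rad.
Bracket: H₀ sin φ sin δ + cos φ cos δ sin H₀ = 1.2591×0.77934×-0.23940 + 0.62660×0.97092×0.95182 = -0.234915 + 0.579067 = 0.344152.
Inverse-square distance factor (a/d)² = 1.0536² = 1.110073.
Q̄ = (S₀/π) × 1.110073 × [bracket] = (1361/π) × 1.110073 × 0.344152 = 165.50 W/m².
Daily total = Q̄ × 24.00 h × 3600 s/h = 165.50 × 24.00 × 3600 / 10⁶ = 14.30 MJ/m².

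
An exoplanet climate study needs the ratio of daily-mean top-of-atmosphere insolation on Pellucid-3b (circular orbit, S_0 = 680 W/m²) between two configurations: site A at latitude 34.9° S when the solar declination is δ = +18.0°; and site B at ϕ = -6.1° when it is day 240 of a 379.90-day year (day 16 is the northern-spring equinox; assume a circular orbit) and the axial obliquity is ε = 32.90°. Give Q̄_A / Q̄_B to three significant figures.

— Configuration A (ϕ=-34.9°):
cos h₀ = −tan(-34.9°) tan(+18.000°) = 0.2267, h₀ = 1.3421 rad.
Bracket: h₀ sin ϕ sin δ + cos ϕ cos δ sin h₀ = 1.3421×-0.57215×0.30902 + 0.82015×0.95106×0.97397 = -0.237291 + 0.759708 = 0.522417.
Q̄ = (S_0/π) × [bracket] = (680/π) × 0.522417 = 113.08 W/m².
— Configuration B (ϕ=-6.1°):
Solar longitude: L_s = 360° × (240 − 16)/379.90 = 212.266°.
sin δ = sin 32.90° × sin 212.266° = -0.28998, so δ = -16.857°.
cos h₀ = −tan(-6.1°) tan(-16.857°) = -0.0324, h₀ = 1.6032 rad.
Bracket: h₀ sin ϕ sin δ + cos ϕ cos δ sin h₀ = 1.6032×-0.10626×-0.28998 + 0.99434×0.95703×0.99948 = 0.049400 + 0.951118 = 1.000518.
Q̄ = (S_0/π) × [bracket] = (680/π) × 1.000518 = 216.56 W/m².
Ratio Q̄_A / Q̄_B = 113.08 / 216.56 = 0.5222.

Q̄_A / Q̄_B ≈ 0.522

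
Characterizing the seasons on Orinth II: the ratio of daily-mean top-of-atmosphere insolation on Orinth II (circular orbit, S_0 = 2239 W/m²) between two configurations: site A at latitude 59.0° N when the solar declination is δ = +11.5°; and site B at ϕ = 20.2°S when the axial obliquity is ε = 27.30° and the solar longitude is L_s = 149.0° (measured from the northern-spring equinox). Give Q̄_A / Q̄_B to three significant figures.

Q̄_A / Q̄_B ≈ 1.02

— Configuration A (ϕ=+59.0°):
cos h₀ = −tan(+59.0°) tan(+11.500°) = -0.3386, h₀ = 1.9162 rad.
Bracket: h₀ sin ϕ sin δ + cos ϕ cos δ sin h₀ = 1.9162×0.85717×0.19937 + 0.51504×0.97992×0.94093 = 0.327467 + 0.474885 = 0.802352.
Q̄ = (S_0/π) × [bracket] = (2239/π) × 0.802352 = 571.83 W/m².
— Configuration B (ϕ=-20.2°):
Solar declination: sin δ = sin ε · sin L_s = sin 27.30° × sin 149.0° = 0.23622, so δ = +13.664°.
cos h₀ = −tan(-20.2°) tan(+13.664°) = 0.0894, h₀ = 1.4812 rad.
Bracket: h₀ sin ϕ sin δ + cos ϕ cos δ sin h₀ = 1.4812×-0.34530×0.23622 + 0.93849×0.97170×0.99599 = -0.120817 + 0.908274 = 0.787457.
Q̄ = (S_0/π) × [bracket] = (2239/π) × 0.787457 = 561.22 W/m².
Ratio Q̄_A / Q̄_B = 571.83 / 561.22 = 1.019.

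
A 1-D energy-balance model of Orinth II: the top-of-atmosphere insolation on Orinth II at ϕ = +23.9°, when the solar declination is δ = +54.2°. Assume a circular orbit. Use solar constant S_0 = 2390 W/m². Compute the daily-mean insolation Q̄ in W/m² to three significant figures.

cos h₀ = −tan(+23.9°) tan(+54.200°) = -0.6144, h₀ = 2.2325 rad.
Bracket: h₀ sin ϕ sin δ + cos ϕ cos δ sin h₀ = 2.2325×0.40514×0.81106 + 0.91425×0.58496×0.78897 = 0.733584 + 0.421941 = 1.155525.
Q̄ = (S_0/π) × [bracket] = (2390/π) × 1.155525 = 879.1 W/m².

Q̄ ≈ 879 W/m²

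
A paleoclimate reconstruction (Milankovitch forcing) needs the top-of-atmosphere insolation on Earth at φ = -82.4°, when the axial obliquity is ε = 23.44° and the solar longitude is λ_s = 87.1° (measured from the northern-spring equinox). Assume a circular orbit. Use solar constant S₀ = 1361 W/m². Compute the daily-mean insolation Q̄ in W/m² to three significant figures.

Q̄ ≈ 0.00 W/m²

Solar declination: sin δ = sin ε · sin λ_s = sin 23.44° × sin 87.1° = 0.39728, so δ = +23.408°.
cos H₀ = −tan(-82.4°) tan(+23.408°) = 3.2445 ≥ 1 ⇒ polar night, H₀ = 0 and Q̄ = 0.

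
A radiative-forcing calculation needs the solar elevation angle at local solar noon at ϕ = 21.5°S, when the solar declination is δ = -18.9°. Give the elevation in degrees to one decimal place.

87.4°

At local noon the hour angle is zero, so the zenith angle equals |ϕ − δ| = |-21.5° − (-18.900°)| = 2.600°.
Elevation = 90° − 2.600° = 87.4°.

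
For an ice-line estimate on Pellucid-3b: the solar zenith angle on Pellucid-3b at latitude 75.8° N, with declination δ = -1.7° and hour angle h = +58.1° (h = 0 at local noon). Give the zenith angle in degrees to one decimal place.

θ_z = 84.2°

cos θ_z = sin ϕ sin δ + cos ϕ cos δ cos h = -0.028760 + 0.129573 = 0.100813.
θ_z = arccos(0.100813) = 84.2°.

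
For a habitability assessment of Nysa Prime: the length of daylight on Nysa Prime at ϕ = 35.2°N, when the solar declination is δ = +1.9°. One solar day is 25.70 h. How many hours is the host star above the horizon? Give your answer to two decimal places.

13.04 h

cos h₀ = −tan ϕ · tan δ = −tan(+35.2°) × tan(+1.900°) = -0.0234, so h₀ = 1.5942 rad = 91.34°.
Daylight = 2h₀/(2π) × 25.70 h = (1.5942/π) × 25.70 = 13.04 h.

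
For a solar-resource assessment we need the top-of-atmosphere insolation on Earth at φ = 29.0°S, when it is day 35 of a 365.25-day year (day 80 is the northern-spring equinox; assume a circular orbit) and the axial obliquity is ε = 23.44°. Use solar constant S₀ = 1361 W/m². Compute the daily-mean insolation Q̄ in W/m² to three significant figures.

Q̄ ≈ 460 W/m²

Solar longitude: λ_s = 360° × (35 − 80)/365.25 = -44.353°, i.e. -44.353° + 360° = 315.647°.
sin δ = sin 23.44° × sin 315.647° = -0.27809, so δ = -16.146°.
cos H₀ = −tan(-29.0°) tan(-16.146°) = -0.1605, H₀ = 1.7320 rad.
Bracket: H₀ sin φ sin δ + cos φ cos δ sin H₀ = 1.7320×-0.48481×-0.27809 + 0.87462×0.96056×0.98704 = 0.233510 + 0.829237 = 1.062747.
Q̄ = (S₀/π) × [bracket] = (1361/π) × 1.062747 = 460.4 W/m².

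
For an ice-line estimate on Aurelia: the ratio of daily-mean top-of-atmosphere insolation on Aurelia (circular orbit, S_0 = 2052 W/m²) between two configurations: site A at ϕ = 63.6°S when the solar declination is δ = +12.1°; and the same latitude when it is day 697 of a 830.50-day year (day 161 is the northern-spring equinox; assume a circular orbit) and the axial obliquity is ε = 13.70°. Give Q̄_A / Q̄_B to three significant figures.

Q̄_A / Q̄_B ≈ 0.247

— Configuration A (ϕ=-63.6°):
cos h₀ = −tan(-63.6°) tan(+12.100°) = 0.4319, h₀ = 1.1242 rad.
Bracket: h₀ sin ϕ sin δ + cos ϕ cos δ sin h₀ = 1.1242×-0.89571×0.20962 + 0.44464×0.97778×0.90194 = -0.211078 + 0.392128 = 0.181050.
Q̄ = (S_0/π) × [bracket] = (2052/π) × 0.181050 = 118.26 W/m².
— Configuration B (ϕ=-63.6°):
Solar longitude: L_s = 360° × (697 − 161)/830.50 = 232.342°.
sin δ = sin 13.70° × sin 232.342° = -0.18750, so δ = -10.807°.
cos h₀ = −tan(-63.6°) tan(-10.807°) = -0.3845, h₀ = 1.9655 rad.
Bracket: h₀ sin ϕ sin δ + cos ϕ cos δ sin h₀ = 1.9655×-0.89571×-0.18750 + 0.44464×0.98226×0.92311 = 0.330097 + 0.403170 = 0.733267.
Q̄ = (S_0/π) × [bracket] = (2052/π) × 0.733267 = 478.95 W/m².
Ratio Q̄_A / Q̄_B = 118.26 / 478.95 = 0.2469.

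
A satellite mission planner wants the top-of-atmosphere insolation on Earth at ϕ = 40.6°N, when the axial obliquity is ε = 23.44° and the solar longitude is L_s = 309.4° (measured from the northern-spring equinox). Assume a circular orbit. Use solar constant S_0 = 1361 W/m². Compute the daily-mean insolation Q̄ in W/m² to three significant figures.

Q̄ ≈ 189 W/m²

Solar declination: sin δ = sin ε · sin L_s = sin 23.44° × sin 309.4° = -0.30738, so δ = -17.902°.
cos h₀ = −tan(+40.6°) tan(-17.902°) = 0.2769, h₀ = 1.2903 rad.
Bracket: h₀ sin ϕ sin δ + cos ϕ cos δ sin h₀ = 1.2903×0.65077×-0.30738 + 0.75927×0.95159×0.96091 = -0.258103 + 0.694271 = 0.436168.
Q̄ = (S_0/π) × [bracket] = (1361/π) × 0.436168 = 189.0 W/m².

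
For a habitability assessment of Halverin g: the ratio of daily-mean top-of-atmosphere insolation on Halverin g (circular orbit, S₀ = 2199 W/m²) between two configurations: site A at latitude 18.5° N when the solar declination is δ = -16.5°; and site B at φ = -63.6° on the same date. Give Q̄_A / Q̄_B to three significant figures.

Q̄_A / Q̄_B ≈ 0.854

— Configuration A (φ=+18.5°):
cos H₀ = −tan(+18.5°) tan(-16.500°) = 0.0991, H₀ = 1.4715 rad.
Bracket: H₀ sin φ sin δ + cos φ cos δ sin H₀ = 1.4715×0.31730×-0.28402 + 0.94832×0.95882×0.99508 = -0.132611 + 0.904795 = 0.772184.
Q̄ = (S₀/π) × [bracket] = (2199/π) × 0.772184 = 540.50 W/m².
— Configuration B (φ=-63.6°):
cos H₀ = −tan(-63.6°) tan(-16.500°) = -0.5967, H₀ = 2.2102 rad.
Bracket: H₀ sin φ sin δ + cos φ cos δ sin H₀ = 2.2102×-0.89571×-0.28402 + 0.44464×0.95882×0.80245 = 0.562274 + 0.342108 = 0.904382.
Q̄ = (S₀/π) × [bracket] = (2199/π) × 0.904382 = 633.03 W/m².
Ratio Q̄_A / Q̄_B = 540.50 / 633.03 = 0.8538.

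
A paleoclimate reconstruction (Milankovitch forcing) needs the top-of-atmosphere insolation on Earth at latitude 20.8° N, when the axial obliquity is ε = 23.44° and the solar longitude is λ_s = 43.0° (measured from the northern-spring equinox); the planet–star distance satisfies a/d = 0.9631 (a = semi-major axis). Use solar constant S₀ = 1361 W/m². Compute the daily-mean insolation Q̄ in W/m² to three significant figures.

Q̄ ≈ 424 W/m²

Solar declination: sin δ = sin ε · sin λ_s = sin 23.44° × sin 43.0° = 0.27129, so δ = +15.741°.
cos H₀ = −tan(+20.8°) tan(+15.741°) = -0.1071, H₀ = 1.6781 rad.
Bracket: H₀ sin φ sin δ + cos φ cos δ sin H₀ = 1.6781×0.35511×0.27129 + 0.93483×0.96250×0.99425 = 0.161664 + 0.894600 = 1.056264.
Inverse-square distance factor (a/d)² = 0.9631² = 0.927562.
Q̄ = (S₀/π) × 0.927562 × [bracket] = (1361/π) × 0.927562 × 1.056264 = 424.4 W/m².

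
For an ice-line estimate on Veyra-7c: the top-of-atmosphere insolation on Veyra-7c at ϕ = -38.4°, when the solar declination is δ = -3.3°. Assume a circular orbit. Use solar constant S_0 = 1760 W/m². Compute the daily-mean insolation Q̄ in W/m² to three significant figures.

Q̄ ≈ 470 W/m²

cos h₀ = −tan(-38.4°) tan(-3.300°) = -0.0457, h₀ = 1.6165 rad.
Bracket: h₀ sin ϕ sin δ + cos ϕ cos δ sin h₀ = 1.6165×-0.62115×-0.05756 + 0.78369×0.99834×0.99896 = 0.057795 + 0.781575 = 0.839370.
Q̄ = (S_0/π) × [bracket] = (1760/π) × 0.839370 = 470.2 W/m².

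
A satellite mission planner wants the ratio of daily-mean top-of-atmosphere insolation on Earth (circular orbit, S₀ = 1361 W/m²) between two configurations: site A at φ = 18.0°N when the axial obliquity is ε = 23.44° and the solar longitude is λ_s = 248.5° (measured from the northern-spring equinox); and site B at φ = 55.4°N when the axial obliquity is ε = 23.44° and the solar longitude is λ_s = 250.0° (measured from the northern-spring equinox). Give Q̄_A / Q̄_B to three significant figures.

Q̄_A / Q̄_B ≈ 5.23

— Configuration A (φ=+18.0°):
Solar declination: sin δ = sin ε · sin λ_s = sin 23.44° × sin 248.5° = -0.37011, so δ = -21.722°.
cos H₀ = −tan(+18.0°) tan(-21.722°) = 0.1294, H₀ = 1.4410 rad.
Bracket: H₀ sin φ sin δ + cos φ cos δ sin H₀ = 1.4410×0.30902×-0.37011 + 0.95106×0.92899×0.99159 = -0.164809 + 0.876095 = 0.711286.
Q̄ = (S₀/π) × [bracket] = (1361/π) × 0.711286 = 308.14 W/m².
— Configuration B (φ=+55.4°):
Solar declination: sin δ = sin ε · sin λ_s = sin 23.44° × sin 250.0° = -0.37380, so δ = -21.950°.
cos H₀ = −tan(+55.4°) tan(-21.950°) = 0.5842, H₀ = 0.9469 rad.
Bracket: H₀ sin φ sin δ + cos φ cos δ sin H₀ = 0.9469×0.82314×-0.37380 + 0.56784×0.92751×0.81161 = -0.291351 + 0.427457 = 0.136106.
Q̄ = (S₀/π) × [bracket] = (1361/π) × 0.136106 = 58.964 W/m².
Ratio Q̄_A / Q̄_B = 308.14 / 58.964 = 5.226.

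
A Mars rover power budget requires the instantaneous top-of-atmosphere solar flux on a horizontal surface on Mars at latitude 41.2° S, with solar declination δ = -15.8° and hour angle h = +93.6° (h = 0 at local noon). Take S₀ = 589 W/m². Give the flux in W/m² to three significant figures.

78.9 W/m²

cos θ_z = sin φ sin δ + cos φ cos δ cos h = 0.179348 + -0.045460 = 0.133888.
Flux = S₀ · cos θ_z = 589 × 0.133888 = 78.86 W/m².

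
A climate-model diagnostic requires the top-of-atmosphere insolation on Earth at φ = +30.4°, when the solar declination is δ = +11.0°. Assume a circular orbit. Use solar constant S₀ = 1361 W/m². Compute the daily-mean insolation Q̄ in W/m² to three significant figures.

cos H₀ = −tan(+30.4°) tan(+11.000°) = -0.1140, H₀ = 1.6851 rad.
Bracket: H₀ sin φ sin δ + cos φ cos δ sin H₀ = 1.6851×0.50603×0.19081 + 0.86251×0.98163×0.99348 = 0.162706 + 0.841145 = 1.003851.
Q̄ = (S₀/π) × [bracket] = (1361/π) × 1.003851 = 434.9 W/m².

Q̄ ≈ 435 W/m²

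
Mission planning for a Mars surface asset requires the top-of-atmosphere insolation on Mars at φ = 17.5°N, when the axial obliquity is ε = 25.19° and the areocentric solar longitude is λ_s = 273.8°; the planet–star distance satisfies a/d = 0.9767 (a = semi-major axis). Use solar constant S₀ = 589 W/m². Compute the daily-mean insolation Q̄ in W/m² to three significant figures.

sin δ = sin 25.19° × sin 273.8° = -0.42469, so δ = -25.131°.
cos H₀ = −tan(+17.5°) tan(-25.131°) = 0.1479, H₀ = 1.4223 rad.
Bracket: H₀ sin φ sin δ + cos φ cos δ sin H₀ = 1.4223×0.30071×-0.42469 + 0.95372×0.90534×0.98900 = -0.181640 + 0.853943 = 0.672303.
Inverse-square distance factor (a/d)² = 0.9767² = 0.953943.
Q̄ = (S₀/π) × 0.953943 × [bracket] = (589/π) × 0.953943 × 0.672303 = 120.2 W/m².

Q̄ ≈ 120 W/m²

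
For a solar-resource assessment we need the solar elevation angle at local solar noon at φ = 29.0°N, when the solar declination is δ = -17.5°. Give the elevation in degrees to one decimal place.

43.5°

At local noon the hour angle is zero, so the zenith angle equals |φ − δ| = |+29.0° − (-17.500°)| = 46.500°.
Elevation = 90° − 46.500° = 43.5°.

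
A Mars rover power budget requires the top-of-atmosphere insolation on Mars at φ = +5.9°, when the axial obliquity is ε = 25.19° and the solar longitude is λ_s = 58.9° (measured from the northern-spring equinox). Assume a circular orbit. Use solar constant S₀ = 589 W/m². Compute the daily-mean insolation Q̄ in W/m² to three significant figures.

Solar declination: sin δ = sin ε · sin λ_s = sin 25.19° × sin 58.9° = 0.36445, so δ = +21.373°.
cos H₀ = −tan(+5.9°) tan(+21.373°) = -0.0404, H₀ = 1.6113 rad.
Bracket: H₀ sin φ sin δ + cos φ cos δ sin H₀ = 1.6113×0.10279×0.36445 + 0.99470×0.93122×0.99918 = 0.060362 + 0.925525 = 0.985887.
Q̄ = (S₀/π) × [bracket] = (589/π) × 0.985887 = 184.8 W/m².

Q̄ ≈ 185 W/m²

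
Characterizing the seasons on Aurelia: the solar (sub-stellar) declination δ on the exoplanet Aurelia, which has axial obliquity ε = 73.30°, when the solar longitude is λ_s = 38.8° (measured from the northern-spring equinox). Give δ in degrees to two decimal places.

sin δ = sin ε · sin λ_s = sin 73.30° × sin 38.8° = 0.600175.
δ = arcsin(0.600175) = +36.88°.

δ = +36.88°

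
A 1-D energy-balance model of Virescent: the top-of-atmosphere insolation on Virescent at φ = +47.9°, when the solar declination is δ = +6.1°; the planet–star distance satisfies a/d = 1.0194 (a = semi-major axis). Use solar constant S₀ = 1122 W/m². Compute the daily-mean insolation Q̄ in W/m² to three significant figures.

cos H₀ = −tan(+47.9°) tan(+6.100°) = -0.1183, H₀ = 1.6893 rad.
Bracket: H₀ sin φ sin δ + cos φ cos δ sin H₀ = 1.6893×0.74198×0.10626 + 0.67043×0.99434×0.99298 = 0.133189 + 0.661956 = 0.795145.
Inverse-square distance factor (a/d)² = 1.0194² = 1.039176.
Q̄ = (S₀/π) × 1.039176 × [bracket] = (1122/π) × 1.039176 × 0.795145 = 295.1 W/m².

Q̄ ≈ 295 W/m²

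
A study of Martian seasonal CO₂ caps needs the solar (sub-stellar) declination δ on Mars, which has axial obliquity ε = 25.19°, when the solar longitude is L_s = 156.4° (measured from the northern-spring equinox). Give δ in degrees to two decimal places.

δ = +9.81°

sin δ = sin ε · sin L_s = sin 25.19° × sin 156.4° = 0.170397.
δ = arcsin(0.170397) = +9.81°.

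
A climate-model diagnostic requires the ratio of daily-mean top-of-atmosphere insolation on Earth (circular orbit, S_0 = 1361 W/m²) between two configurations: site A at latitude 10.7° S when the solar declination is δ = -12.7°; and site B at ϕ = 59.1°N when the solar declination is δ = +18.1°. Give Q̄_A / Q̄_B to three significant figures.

— Configuration A (ϕ=-10.7°):
cos h₀ = −tan(-10.7°) tan(-12.700°) = -0.0426, h₀ = 1.6134 rad.
Bracket: h₀ sin ϕ sin δ + cos ϕ cos δ sin h₀ = 1.6134×-0.18567×-0.21985 + 0.98261×0.97553×0.99909 = 0.065858 + 0.957693 = 1.023551.
Q̄ = (S_0/π) × [bracket] = (1361/π) × 1.023551 = 443.42 W/m².
— Configuration B (ϕ=+59.1°):
cos h₀ = −tan(+59.1°) tan(+18.100°) = -0.5461, h₀ = 2.1485 rad.
Bracket: h₀ sin ϕ sin δ + cos ϕ cos δ sin h₀ = 2.1485×0.85806×0.31068 + 0.51354×0.95052×0.83770 = 0.572752 + 0.408907 = 0.981659.
Q̄ = (S_0/π) × [bracket] = (1361/π) × 0.981659 = 425.27 W/m².
Ratio Q̄_A / Q̄_B = 443.42 / 425.27 = 1.043.

Q̄_A / Q̄_B ≈ 1.04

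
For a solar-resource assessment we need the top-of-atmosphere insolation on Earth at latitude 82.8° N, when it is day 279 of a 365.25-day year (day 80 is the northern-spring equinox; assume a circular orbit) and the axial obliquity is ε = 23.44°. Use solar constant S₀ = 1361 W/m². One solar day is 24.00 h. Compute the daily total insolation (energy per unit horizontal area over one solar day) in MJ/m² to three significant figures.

Solar longitude: λ_s = 360° × (279 − 80)/365.25 = 196.140°.
sin δ = sin 23.44° × sin 196.140° = -0.11058, so δ = -6.349°.
cos H₀ = −tan(+82.8°) tan(-6.349°) = 0.8807, H₀ = 0.4934 rad.
Bracket: H₀ sin φ sin δ + cos φ cos δ sin H₀ = 0.4934×0.99211×-0.11058 + 0.12533×0.99387×0.47366 = -0.054130 + 0.059000 = 0.004870.
Q̄ = (S₀/π) × [bracket] = (1361/π) × 0.004870 = 2.1098 W/m².
Daily total = Q̄ × 24.00 h × 3600 s/h = 2.1098 × 24.00 × 3600 / 10⁶ = 0.1823 MJ/m².

0.182 MJ/m²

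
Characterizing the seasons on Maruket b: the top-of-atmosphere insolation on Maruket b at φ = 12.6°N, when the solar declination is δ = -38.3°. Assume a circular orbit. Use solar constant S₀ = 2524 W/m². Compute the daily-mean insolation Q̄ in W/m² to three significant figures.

cos H₀ = −tan(+12.6°) tan(-38.300°) = 0.1765, H₀ = 1.3933 rad.
Bracket: H₀ sin φ sin δ + cos φ cos δ sin H₀ = 1.3933×0.21814×-0.61978 + 0.97592×0.78478×0.98430 = -0.188373 + 0.753858 = 0.565485.
Q̄ = (S₀/π) × [bracket] = (2524/π) × 0.565485 = 454.3 W/m².

Q̄ ≈ 454 W/m²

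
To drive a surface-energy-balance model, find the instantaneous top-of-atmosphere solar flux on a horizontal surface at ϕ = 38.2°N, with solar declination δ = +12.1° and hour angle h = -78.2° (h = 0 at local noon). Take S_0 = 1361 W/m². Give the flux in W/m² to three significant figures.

390 W/m²

cos θ_z = sin ϕ sin δ + cos ϕ cos δ cos h = 0.129630 + 0.157134 = 0.286764.
Flux = S_0 · cos θ_z = 1361 × 0.286764 = 390.3 W/m².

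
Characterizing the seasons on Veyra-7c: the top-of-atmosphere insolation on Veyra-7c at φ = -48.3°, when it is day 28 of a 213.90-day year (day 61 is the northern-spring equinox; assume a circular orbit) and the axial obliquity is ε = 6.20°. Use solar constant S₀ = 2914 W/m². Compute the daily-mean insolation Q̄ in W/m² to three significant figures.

Solar longitude: λ_s = 360° × (28 − 61)/213.90 = -55.540°, i.e. -55.540° + 360° = 304.460°.
sin δ = sin 6.20° × sin 304.460° = -0.08905, so δ = -5.109°.
cos H₀ = −tan(-48.3°) tan(-5.109°) = -0.1003, H₀ = 1.6713 rad.
Bracket: H₀ sin φ sin δ + cos φ cos δ sin H₀ = 1.6713×-0.74664×-0.08905 + 0.66523×0.99603×0.99495 = 0.111122 + 0.659243 = 0.770365.
Q̄ = (S₀/π) × [bracket] = (2914/π) × 0.770365 = 714.6 W/m².

Q̄ ≈ 715 W/m²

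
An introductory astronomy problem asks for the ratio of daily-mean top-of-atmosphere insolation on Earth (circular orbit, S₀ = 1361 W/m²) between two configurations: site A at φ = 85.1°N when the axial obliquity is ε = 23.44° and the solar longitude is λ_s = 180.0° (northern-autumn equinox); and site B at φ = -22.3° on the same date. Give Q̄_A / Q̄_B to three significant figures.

— Configuration A (φ=+85.1°):
Solar declination: sin δ = sin ε · sin λ_s = sin 23.44° × sin 180.0° = 0.00000, so δ = +0.000°.
cos H₀ = −tan(+85.1°) tan(+0.000°) = -0.0000, H₀ = 1.5708 rad.
Bracket: H₀ sin φ sin δ + cos φ cos δ sin H₀ = 1.5708×0.99635×0.00000 + 0.08542×1.00000×1.00000 = 0.000000 + 0.085420 = 0.085420.
Q̄ = (S₀/π) × [bracket] = (1361/π) × 0.085420 = 37.006 W/m².
— Configuration B (φ=-22.3°):
cos H₀ = −tan(-22.3°) tan(+0.000°) = 0.0000, H₀ = 1.5708 rad.
Bracket: H₀ sin φ sin δ + cos φ cos δ sin H₀ = 1.5708×-0.37946×0.00000 + 0.92521×1.00000×1.00000 = -0.000000 + 0.925210 = 0.925210.
Q̄ = (S₀/π) × [bracket] = (1361/π) × 0.925210 = 400.82 W/m².
Ratio Q̄_A / Q̄_B = 37.006 / 400.82 = 0.09233.

Q̄_A / Q̄_B ≈ 0.0923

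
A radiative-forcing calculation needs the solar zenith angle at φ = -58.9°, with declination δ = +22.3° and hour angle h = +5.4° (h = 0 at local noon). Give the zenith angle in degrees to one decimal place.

cos θ_z = sin φ sin δ + cos φ cos δ cos h = -0.324916 + 0.475781 = 0.150865.
θ_z = arccos(0.150865) = 81.3°.

θ_z = 81.3°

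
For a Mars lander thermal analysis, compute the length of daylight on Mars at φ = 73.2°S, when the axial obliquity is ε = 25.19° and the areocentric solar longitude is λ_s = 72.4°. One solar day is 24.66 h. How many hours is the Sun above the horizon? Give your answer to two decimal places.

sin δ = sin 25.19° × sin 72.4° = 0.40570, so δ = +23.935°.
cos H₀ = −tan φ · tan δ = 1.4702 ≥ 1, so the Sun never rises (polar night) and H₀ = 0.
Daylight = 2H₀/(2π) × 24.66 h = (0.0000/π) × 24.66 = 0.00 h.

0.00 h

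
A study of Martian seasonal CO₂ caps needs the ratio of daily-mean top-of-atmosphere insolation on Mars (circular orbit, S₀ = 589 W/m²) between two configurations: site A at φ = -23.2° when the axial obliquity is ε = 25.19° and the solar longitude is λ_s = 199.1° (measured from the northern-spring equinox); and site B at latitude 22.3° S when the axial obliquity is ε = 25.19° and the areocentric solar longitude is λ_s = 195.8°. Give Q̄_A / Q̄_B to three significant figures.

— Configuration A (φ=-23.2°):
Solar declination: sin δ = sin ε · sin λ_s = sin 25.19° × sin 199.1° = -0.13927, so δ = -8.006°.
cos H₀ = −tan(-23.2°) tan(-8.006°) = -0.0603, H₀ = 1.6311 rad.
Bracket: H₀ sin φ sin δ + cos φ cos δ sin H₀ = 1.6311×-0.39394×-0.13927 + 0.91914×0.99025×0.99818 = 0.089489 + 0.908522 = 0.998011.
Q̄ = (S₀/π) × [bracket] = (589/π) × 0.998011 = 187.11 W/m².
— Configuration B (φ=-22.3°):
sin δ = sin 25.19° × sin 195.8° = -0.11589, so δ = -6.655°.
cos H₀ = −tan(-22.3°) tan(-6.655°) = -0.0479, H₀ = 1.6187 rad.
Bracket: H₀ sin φ sin δ + cos φ cos δ sin H₀ = 1.6187×-0.37946×-0.11589 + 0.92521×0.99326×0.99885 = 0.071183 + 0.917917 = 0.989100.
Q̄ = (S₀/π) × [bracket] = (589/π) × 0.989100 = 185.44 W/m².
Ratio Q̄_A / Q̄_B = 187.11 / 185.44 = 1.009.

Q̄_A / Q̄_B ≈ 1.01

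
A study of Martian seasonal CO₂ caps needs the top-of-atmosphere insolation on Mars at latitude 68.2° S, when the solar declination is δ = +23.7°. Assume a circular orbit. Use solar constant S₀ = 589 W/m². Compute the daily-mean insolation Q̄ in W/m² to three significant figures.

cos H₀ = −tan(-68.2°) tan(+23.700°) = 1.0975 ≥ 1 ⇒ polar night, H₀ = 0 and Q̄ = 0.

Q̄ ≈ 0.00 W/m²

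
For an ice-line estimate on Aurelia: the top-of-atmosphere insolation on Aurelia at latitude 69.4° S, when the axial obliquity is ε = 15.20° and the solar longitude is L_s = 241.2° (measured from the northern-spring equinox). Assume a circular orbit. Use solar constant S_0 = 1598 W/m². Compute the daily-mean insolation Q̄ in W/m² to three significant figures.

Solar declination: sin δ = sin ε · sin L_s = sin 15.20° × sin 241.2° = -0.22976, so δ = -13.283°.
cos h₀ = −tan(-69.4°) tan(-13.283°) = -0.6281, h₀ = 2.2499 rad.
Bracket: h₀ sin ϕ sin δ + cos ϕ cos δ sin h₀ = 2.2499×-0.93606×-0.22976 + 0.35184×0.97325×0.77816 = 0.483884 + 0.266464 = 0.750348.
Q̄ = (S_0/π) × [bracket] = (1598/π) × 0.750348 = 381.7 W/m².

Q̄ ≈ 382 W/m²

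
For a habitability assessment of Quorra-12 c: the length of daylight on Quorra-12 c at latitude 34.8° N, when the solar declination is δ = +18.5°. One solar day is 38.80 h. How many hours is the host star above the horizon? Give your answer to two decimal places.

22.30 h

cos h₀ = −tan ϕ · tan δ = −tan(+34.8°) × tan(+18.500°) = -0.2325, so h₀ = 1.8055 rad = 103.45°.
Daylight = 2h₀/(2π) × 38.80 h = (1.8055/π) × 38.80 = 22.30 h.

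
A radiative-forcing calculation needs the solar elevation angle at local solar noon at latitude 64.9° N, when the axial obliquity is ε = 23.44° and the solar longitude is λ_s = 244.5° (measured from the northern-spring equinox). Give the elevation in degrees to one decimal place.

4.1°

Solar declination: sin δ = sin ε · sin λ_s = sin 23.44° × sin 244.5° = -0.35904, so δ = -21.041°.
At local noon the hour angle is zero, so the zenith angle equals |φ − δ| = |+64.9° − (-21.041°)| = 85.941°.
Elevation = 90° − 85.941° = 4.1°.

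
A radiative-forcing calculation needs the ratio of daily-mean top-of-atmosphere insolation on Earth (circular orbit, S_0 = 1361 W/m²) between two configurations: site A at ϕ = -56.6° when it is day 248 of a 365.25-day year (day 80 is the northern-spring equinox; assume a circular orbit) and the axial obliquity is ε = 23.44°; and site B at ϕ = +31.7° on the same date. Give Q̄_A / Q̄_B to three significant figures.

— Configuration A (ϕ=-56.6°):
Solar longitude: L_s = 360° × (248 − 80)/365.25 = 165.585°.
sin δ = sin 23.44° × sin 165.585° = 0.09903, so δ = +5.683°.
cos h₀ = −tan(-56.6°) tan(+5.683°) = 0.1509, h₀ = 1.4193 rad.
Bracket: h₀ sin ϕ sin δ + cos ϕ cos δ sin h₀ = 1.4193×-0.83485×0.09903 + 0.55048×0.99508×0.98855 = -0.117341 + 0.541500 = 0.424159.
Q̄ = (S_0/π) × [bracket] = (1361/π) × 0.424159 = 183.75 W/m².
— Configuration B (ϕ=+31.7°):
cos h₀ = −tan(+31.7°) tan(+5.683°) = -0.0615, h₀ = 1.6323 rad.
Bracket: h₀ sin ϕ sin δ + cos ϕ cos δ sin h₀ = 1.6323×0.52547×0.09903 + 0.85081×0.99508×0.99811 = 0.084940 + 0.845024 = 0.929964.
Q̄ = (S_0/π) × [bracket] = (1361/π) × 0.929964 = 402.88 W/m².
Ratio Q̄_A / Q̄_B = 183.75 / 402.88 = 0.4561.

Q̄_A / Q̄_B ≈ 0.456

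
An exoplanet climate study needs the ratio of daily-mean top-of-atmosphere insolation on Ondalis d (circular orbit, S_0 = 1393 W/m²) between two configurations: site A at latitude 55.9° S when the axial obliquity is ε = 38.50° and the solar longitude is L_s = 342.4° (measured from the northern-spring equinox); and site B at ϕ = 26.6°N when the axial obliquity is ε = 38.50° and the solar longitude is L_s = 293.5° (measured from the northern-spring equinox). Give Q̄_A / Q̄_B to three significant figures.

— Configuration A (ϕ=-55.9°):
Solar declination: sin δ = sin ε · sin L_s = sin 38.50° × sin 342.4° = -0.18823, so δ = -10.849°.
cos h₀ = −tan(-55.9°) tan(-10.849°) = -0.2831, h₀ = 1.8578 rad.
Bracket: h₀ sin ϕ sin δ + cos ϕ cos δ sin h₀ = 1.8578×-0.82806×-0.18823 + 0.56064×0.98213×0.95910 = 0.289567 + 0.528101 = 0.817668.
Q̄ = (S_0/π) × [bracket] = (1393/π) × 0.817668 = 362.56 W/m².
— Configuration B (ϕ=+26.6°):
Solar declination: sin δ = sin ε · sin L_s = sin 38.50° × sin 293.5° = -0.57088, so δ = -34.812°.
cos h₀ = −tan(+26.6°) tan(-34.812°) = 0.3482, h₀ = 1.2152 rad.
Bracket: h₀ sin ϕ sin δ + cos ϕ cos δ sin h₀ = 1.2152×0.44776×-0.57088 + 0.89415×0.82103×0.93742 = -0.310626 + 0.688182 = 0.377556.
Q̄ = (S_0/π) × [bracket] = (1393/π) × 0.377556 = 167.41 W/m².
Ratio Q̄_A / Q̄_B = 362.56 / 167.41 = 2.166.

Q̄_A / Q̄_B ≈ 2.17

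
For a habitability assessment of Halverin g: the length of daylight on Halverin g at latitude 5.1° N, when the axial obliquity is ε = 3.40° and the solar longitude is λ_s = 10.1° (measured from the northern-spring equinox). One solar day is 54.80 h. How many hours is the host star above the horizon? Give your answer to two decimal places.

Solar declination: sin δ = sin ε · sin λ_s = sin 3.40° × sin 10.1° = 0.01040, so δ = +0.596°.
cos H₀ = −tan φ · tan δ = −tan(+5.1°) × tan(+0.596°) = -0.0009, so H₀ = 1.5717 rad = 90.05°.
Daylight = 2H₀/(2π) × 54.80 h = (1.5717/π) × 54.80 = 27.42 h.

27.42 h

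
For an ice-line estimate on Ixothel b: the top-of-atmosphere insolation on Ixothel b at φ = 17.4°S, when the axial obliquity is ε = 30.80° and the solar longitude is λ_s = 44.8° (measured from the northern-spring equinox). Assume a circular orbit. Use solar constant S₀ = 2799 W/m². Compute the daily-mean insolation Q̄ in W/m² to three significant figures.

Q̄ ≈ 648 W/m²

Solar declination: sin δ = sin ε · sin λ_s = sin 30.80° × sin 44.8° = 0.36080, so δ = +21.150°.
cos H₀ = −tan(-17.4°) tan(+21.150°) = 0.1212, H₀ = 1.4493 rad.
Bracket: H₀ sin φ sin δ + cos φ cos δ sin H₀ = 1.4493×-0.29904×0.36080 + 0.95424×0.93264×0.99262 = -0.156370 + 0.883394 = 0.727024.
Q̄ = (S₀/π) × [bracket] = (2799/π) × 0.727024 = 647.7 W/m².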